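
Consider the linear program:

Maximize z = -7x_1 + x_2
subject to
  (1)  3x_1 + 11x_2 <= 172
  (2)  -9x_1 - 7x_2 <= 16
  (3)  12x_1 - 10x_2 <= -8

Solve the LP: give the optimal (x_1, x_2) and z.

Extreme points and z = -7x_1 + x_2:
  (-230/13, 266/13) → z = 1876/13
  (272/27, 116/9) → z = -1556/27
  (-36/29, -20/29) → z = 8

The binding constraints are 3x_1 + 11x_2 = 172 and -9x_1 - 7x_2 = 16.
Solving simultaneously gives x_1 = -230/13, x_2 = 266/13.

x_1 = -230/13, x_2 = 266/13, maximum z = 1876/13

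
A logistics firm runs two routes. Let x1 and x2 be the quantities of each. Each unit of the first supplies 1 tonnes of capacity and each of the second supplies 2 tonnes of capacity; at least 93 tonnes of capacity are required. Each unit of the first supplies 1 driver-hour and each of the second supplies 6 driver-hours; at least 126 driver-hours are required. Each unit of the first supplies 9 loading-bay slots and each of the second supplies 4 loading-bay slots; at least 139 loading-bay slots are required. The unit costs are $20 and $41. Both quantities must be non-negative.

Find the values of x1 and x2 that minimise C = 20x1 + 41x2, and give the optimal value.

Feasible corners and C = 20x1 + 41x2:
  (0, 93/2) → C = 3813/2
  (126, 0) → C = 2520
  (153/2, 33/4) → C = 7473/4
The feasible region is unbounded (it extends along (0, 1), (1, 0)), but C strictly increases along every unbounded feasible direction, so there is no improving ray and the minimum is attained at a vertex.

x1 = 153/2, x2 = 33/4, minimum C = 7473/4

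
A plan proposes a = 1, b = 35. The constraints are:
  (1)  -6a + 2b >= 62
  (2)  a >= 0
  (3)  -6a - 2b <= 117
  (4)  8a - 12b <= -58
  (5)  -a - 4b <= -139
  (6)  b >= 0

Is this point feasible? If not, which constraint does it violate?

feasible

(1): 64 ≥ 62 ✓
(2): 1 ≥ 0 ✓
(3): -76 ≤ 117 ✓
(4): -412 ≤ -58 ✓
(5): -141 ≤ -139 ✓
(6): 35 ≥ 0 ✓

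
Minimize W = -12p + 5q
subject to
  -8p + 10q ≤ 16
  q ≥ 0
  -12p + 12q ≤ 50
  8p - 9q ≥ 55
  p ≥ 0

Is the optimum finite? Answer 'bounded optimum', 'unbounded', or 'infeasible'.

From the feasible point (347/4, 71), moving in the direction (10, 8) keeps every constraint satisfied while W decreases without bound.

unbounded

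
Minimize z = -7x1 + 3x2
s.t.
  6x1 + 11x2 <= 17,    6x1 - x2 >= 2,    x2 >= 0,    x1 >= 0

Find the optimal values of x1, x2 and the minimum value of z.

x1 = 17/6, x2 = 0, minimum z = -119/6

Corner points and z = -7x1 + 3x2:
  (13/24, 5/4) → z = -1/24
  (17/6, 0) → z = -119/6
  (1/3, 0) → z = -7/3

The binding constraints are 6x1 + 11x2 = 17 and x2 = 0.
Solving simultaneously gives x1 = 17/6, x2 = 0.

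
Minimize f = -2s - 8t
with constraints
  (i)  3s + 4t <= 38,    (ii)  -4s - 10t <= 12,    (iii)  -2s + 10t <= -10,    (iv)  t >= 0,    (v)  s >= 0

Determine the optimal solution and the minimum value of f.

s = 210/19, t = 23/19, minimum f = -604/19

Corner points and f = -2s - 8t:
  (210/19, 23/19) → f = -604/19
  (38/3, 0) → f = -76/3
  (5, 0) → f = -10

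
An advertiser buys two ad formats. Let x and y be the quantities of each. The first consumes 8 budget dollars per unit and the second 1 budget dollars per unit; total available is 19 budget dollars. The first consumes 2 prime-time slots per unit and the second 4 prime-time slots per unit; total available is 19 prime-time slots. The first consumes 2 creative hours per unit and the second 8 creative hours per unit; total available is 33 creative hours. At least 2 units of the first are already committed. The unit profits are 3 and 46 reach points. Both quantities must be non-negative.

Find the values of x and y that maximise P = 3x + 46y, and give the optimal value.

x = 2, y = 3, maximum P = 144

Corner points and P = 3x + 46y:
  (19/8, 0) → P = 57/8
  (2, 0) → P = 6
  (2, 3) → P = 144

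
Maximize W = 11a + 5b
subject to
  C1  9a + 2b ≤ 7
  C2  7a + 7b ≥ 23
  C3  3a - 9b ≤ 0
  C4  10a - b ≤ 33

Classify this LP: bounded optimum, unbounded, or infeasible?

unbounded

From the feasible point (3/49, 158/49), moving in the direction (-2, 9) keeps every constraint satisfied while W increases without bound.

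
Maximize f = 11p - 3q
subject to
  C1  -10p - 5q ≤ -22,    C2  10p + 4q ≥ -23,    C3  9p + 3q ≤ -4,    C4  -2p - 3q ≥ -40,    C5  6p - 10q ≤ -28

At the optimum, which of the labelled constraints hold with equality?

C1 and C3

Feasible corners and f = 11p - 3q:
  (-86/15, 238/15) → f = -332/3
  (-67/10, 89/5) → f = -1271/10
  (-44/7, 368/21) → f = -852/7

The maximum is at (-86/15, 238/15). Substituting into each constraint, equality holds for C1 and C3; the remaining constraints have slack.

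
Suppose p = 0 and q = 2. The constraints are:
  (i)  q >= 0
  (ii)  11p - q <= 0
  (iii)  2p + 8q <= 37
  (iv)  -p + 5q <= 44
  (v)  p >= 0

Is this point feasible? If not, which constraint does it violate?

(i): 2 ≥ 0 ✓
(ii): -2 ≤ 0 ✓
(iii): 16 ≤ 37 ✓
(iv): 10 ≤ 44 ✓
(v): 0 ≥ 0 ✓

feasible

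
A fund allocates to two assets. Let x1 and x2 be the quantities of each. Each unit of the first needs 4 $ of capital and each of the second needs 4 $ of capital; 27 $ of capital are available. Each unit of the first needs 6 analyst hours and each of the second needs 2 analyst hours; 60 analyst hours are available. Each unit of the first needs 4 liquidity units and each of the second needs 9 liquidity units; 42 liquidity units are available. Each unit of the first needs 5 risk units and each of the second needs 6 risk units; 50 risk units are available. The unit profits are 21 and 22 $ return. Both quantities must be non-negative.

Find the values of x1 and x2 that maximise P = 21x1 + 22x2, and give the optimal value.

x1 = 15/4, x2 = 3, maximum P = 579/4

Corner points and P = 21x1 + 22x2:
  (0, 0) → P = 0
  (0, 14/3) → P = 308/3
  (27/4, 0) → P = 567/4
  (15/4, 3) → P = 579/4

At the optimal vertex, 4x1 + 4x2 = 27 and 4x1 + 9x2 = 42.
Solving simultaneously gives x1 = 15/4, x2 = 3.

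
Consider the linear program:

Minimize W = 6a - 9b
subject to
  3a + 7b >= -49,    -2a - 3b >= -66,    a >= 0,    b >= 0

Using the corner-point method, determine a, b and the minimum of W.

a = 0, b = 22, minimum W = -198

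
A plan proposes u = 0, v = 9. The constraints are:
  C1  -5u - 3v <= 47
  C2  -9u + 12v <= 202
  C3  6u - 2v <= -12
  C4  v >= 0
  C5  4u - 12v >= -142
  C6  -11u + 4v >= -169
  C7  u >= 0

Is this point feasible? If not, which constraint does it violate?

C1: -27 ≤ 47 ✓
C2: 108 ≤ 202 ✓
C3: -18 ≤ -12 ✓
C4: 9 ≥ 0 ✓
C5: -108 ≥ -142 ✓
C6: 36 ≥ -169 ✓
C7: 0 ≥ 0 ✓

feasible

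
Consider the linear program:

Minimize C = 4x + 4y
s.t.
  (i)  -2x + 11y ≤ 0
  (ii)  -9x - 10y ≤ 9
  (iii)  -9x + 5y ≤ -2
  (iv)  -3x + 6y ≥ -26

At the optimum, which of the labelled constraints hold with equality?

Feasible corners and C = 4x + 4y:
  (22/89, 4/89) → C = 104/89
  (286/21, 52/21) → C = 1352/21
  (-5/27, -11/15) → C = -496/135
  (103/42, -87/28) → C = -55/21

The minimum is at (-5/27, -11/15). Substituting into each constraint, equality holds for (ii) and (iii); the remaining constraints have slack.

(ii) and (iii)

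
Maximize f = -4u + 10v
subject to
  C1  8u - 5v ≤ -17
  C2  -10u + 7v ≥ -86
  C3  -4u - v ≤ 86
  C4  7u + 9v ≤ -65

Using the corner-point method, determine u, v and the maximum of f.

u = -709/29, v = 342/29, maximum f = 6256/29

Vertices and f = -4u + 10v:
  (-447/28, -155/7) → f = -1103/7
  (-478/107, -401/107) → f = -2098/107
  (-709/29, 342/29) → f = 6256/29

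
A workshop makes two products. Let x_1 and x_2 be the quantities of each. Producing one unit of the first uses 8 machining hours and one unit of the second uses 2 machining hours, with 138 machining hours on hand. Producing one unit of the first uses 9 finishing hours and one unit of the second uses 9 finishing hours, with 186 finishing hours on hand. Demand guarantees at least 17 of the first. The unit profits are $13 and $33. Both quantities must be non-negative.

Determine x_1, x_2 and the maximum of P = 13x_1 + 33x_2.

x_1 = 17, x_2 = 1, maximum P = 254

The binding constraints are 8x_1 + 2x_2 = 138 and x_1 = 17.
Solving simultaneously gives x_1 = 17, x_2 = 1.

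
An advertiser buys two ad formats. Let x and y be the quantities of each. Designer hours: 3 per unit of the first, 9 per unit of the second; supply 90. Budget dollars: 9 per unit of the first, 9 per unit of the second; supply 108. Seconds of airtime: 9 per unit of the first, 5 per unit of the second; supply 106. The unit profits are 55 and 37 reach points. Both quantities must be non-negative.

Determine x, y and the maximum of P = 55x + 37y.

x = 23/2, y = 1/2, maximum P = 651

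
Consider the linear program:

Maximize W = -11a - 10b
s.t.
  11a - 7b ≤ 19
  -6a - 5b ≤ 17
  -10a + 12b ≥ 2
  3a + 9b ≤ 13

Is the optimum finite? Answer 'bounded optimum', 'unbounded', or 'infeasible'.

bounded optimum

Extreme points and W = -11a - 10b:
  (-107/61, -79/61) → W = 1967/61
  (-218/39, 43/13) → W = 1108/39
  (23/21, 68/63) → W = -1439/63
The feasible region has finitely many vertices and no improving ray; the maximum is 1967/61 at (-107/61, -79/61).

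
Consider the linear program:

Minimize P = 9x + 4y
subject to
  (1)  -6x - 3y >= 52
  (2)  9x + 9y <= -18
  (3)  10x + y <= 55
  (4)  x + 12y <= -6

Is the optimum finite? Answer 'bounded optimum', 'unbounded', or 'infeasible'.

unbounded

From the feasible point (217/24, -425/12), moving in the direction (-12, 1) keeps every constraint satisfied while P decreases without bound.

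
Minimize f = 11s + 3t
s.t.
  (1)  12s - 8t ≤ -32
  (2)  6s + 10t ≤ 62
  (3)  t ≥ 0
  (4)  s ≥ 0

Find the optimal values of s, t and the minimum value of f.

s = 0, t = 4, minimum f = 12

Extreme points and f = 11s + 3t:
  (22/21, 39/7) → f = 593/21
  (0, 4) → f = 12
  (0, 31/5) → f = 93/5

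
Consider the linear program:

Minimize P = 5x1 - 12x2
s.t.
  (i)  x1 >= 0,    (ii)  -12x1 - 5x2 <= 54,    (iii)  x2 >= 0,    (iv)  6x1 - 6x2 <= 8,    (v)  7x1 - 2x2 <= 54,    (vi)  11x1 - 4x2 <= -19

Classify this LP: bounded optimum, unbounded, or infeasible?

unbounded

From the feasible point (0, 19/4), moving in the direction (0, 1) keeps every constraint satisfied while P decreases without bound.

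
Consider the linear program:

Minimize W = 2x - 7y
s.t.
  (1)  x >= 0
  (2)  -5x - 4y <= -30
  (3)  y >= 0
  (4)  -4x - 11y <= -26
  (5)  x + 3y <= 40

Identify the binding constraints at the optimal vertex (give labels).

(1) and (5)

Vertices and W = 2x - 7y:
  (0, 15/2) → W = -105/2
  (0, 40/3) → W = -280/3
  (226/39, 10/39) → W = 382/39
  (13/2, 0) → W = 13
  (40, 0) → W = 80

The minimum is at (0, 40/3). Substituting into each constraint, equality holds for (1) and (5); the remaining constraints have slack.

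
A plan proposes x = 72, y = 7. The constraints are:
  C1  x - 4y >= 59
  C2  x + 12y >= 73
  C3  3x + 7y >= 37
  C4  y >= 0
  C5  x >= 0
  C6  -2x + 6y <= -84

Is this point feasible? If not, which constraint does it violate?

Constraint C1: x - 4y = 44, which is not ≥ 59. All other constraints are satisfied.

not feasible — violates C1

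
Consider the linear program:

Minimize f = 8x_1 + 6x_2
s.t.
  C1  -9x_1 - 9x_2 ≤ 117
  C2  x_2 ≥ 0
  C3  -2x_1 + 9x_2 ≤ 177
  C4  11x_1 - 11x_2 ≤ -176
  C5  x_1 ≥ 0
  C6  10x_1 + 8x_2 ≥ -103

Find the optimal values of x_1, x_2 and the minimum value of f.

At the optimal vertex, 11x_1 - 11x_2 = -176 and x_1 = 0.
Solving simultaneously gives x_1 = 0, x_2 = 16.

x_1 = 0, x_2 = 16, minimum f = 96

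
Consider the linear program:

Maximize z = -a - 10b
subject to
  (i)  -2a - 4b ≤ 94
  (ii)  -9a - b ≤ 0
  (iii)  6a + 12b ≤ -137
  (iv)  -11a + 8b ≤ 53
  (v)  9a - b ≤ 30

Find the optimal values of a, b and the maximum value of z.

a = 5/3, b = -15, maximum z = 445/3

Feasible corners and z = -a - 10b:
  (137/102, -411/34) → z = 12193/102
  (5/3, -15) → z = 445/3
  (223/114, -471/38) → z = 13907/114

At the optimal vertex, -9a - b = 0 and 9a - b = 30.
Solving simultaneously gives a = 5/3, b = -15.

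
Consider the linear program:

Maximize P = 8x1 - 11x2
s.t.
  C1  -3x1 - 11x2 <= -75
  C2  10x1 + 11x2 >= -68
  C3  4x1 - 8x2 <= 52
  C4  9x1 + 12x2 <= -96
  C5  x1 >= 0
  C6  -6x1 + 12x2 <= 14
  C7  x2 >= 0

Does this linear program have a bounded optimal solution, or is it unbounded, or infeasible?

infeasible

The boundaries -3x1 - 11x2 = -75 and 4x1 - 8x2 = 52 meet at (293/17, 36/17), but that point violates 9x1 + 12x2 ≤ -96. Every candidate vertex is excluded by some other constraint, so the feasible region is empty.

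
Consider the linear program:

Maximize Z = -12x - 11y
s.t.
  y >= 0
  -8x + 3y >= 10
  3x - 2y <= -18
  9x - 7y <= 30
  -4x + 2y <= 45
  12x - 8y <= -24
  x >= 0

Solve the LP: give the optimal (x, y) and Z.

Vertices and Z = -12x - 11y:
  (34/7, 114/7) → Z = -1662/7
  (115/4, 80) → Z = -1225
  (0, 9) → Z = -99
  (0, 45/2) → Z = -495/2

x = 0, y = 9, maximum Z = -99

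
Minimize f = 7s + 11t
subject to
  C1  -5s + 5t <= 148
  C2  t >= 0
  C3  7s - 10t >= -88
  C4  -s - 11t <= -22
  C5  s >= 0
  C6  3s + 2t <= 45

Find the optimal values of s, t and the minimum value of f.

s = 0, t = 2, minimum f = 22

Vertices and f = 7s + 11t:
  (0, 44/5) → f = 484/5
  (137/22, 579/44) → f = 8287/44
  (0, 2) → f = 22
  (451/31, 21/31) → f = 3388/31

The binding constraints are -s - 11t = -22 and s = 0.
Solving simultaneously gives s = 0, t = 2.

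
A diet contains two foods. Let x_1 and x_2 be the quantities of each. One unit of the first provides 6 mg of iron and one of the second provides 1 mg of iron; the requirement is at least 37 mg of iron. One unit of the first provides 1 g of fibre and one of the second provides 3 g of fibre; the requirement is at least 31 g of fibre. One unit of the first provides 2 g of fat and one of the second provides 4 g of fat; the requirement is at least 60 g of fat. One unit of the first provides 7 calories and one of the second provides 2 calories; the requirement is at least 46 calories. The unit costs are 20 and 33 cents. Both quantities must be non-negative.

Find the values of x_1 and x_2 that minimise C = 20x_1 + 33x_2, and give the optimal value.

Feasible corners and C = 20x_1 + 33x_2:
  (0, 37) → C = 1221
  (31, 0) → C = 620
  (4, 13) → C = 509
  (28, 1) → C = 593
The feasible region is unbounded (it extends along (0, 1), (1, 0)), but C strictly increases along every unbounded feasible direction, so there is no improving ray and the minimum is attained at a vertex.

The optimum lies where 6x_1 + x_2 = 37 and 2x_1 + 4x_2 = 60.
Solving simultaneously gives x_1 = 4, x_2 = 13.

x_1 = 4, x_2 = 13, minimum C = 509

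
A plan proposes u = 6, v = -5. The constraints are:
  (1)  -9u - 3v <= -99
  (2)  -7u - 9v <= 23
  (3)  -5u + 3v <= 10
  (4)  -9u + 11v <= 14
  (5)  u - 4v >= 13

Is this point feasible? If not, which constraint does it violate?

Constraint (1): -9u - 3v = -39, which is not ≤ -99. All other constraints are satisfied.

not feasible — violates (1)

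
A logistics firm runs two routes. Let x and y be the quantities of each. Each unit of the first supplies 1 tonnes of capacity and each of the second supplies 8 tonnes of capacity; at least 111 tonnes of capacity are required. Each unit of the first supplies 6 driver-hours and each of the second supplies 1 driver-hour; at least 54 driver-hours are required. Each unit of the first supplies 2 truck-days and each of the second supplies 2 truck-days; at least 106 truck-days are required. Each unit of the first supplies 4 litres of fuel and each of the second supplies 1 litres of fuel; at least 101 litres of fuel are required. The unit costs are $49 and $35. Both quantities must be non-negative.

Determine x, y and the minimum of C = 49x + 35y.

x = 16, y = 37, minimum C = 2079

Feasible corners and C = 49x + 35y:
  (0, 101) → C = 3535
  (111, 0) → C = 5439
  (313/7, 58/7) → C = 2481
  (16, 37) → C = 2079
The feasible region is unbounded (it extends along (0, 1), (1, 0)), but C strictly increases along every unbounded feasible direction, so there is no improving ray and the minimum is attained at a vertex.

At the optimal vertex, 2x + 2y = 106 and 4x + y = 101.
Solving simultaneously gives x = 16, y = 37.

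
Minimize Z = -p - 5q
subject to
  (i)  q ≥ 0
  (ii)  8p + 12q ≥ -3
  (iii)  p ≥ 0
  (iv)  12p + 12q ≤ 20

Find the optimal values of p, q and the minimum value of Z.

p = 0, q = 5/3, minimum Z = -25/3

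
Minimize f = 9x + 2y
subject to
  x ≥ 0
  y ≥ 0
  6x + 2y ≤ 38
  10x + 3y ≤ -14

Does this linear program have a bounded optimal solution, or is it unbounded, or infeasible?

The boundaries x = 0 and y = 0 meet at (0, 0), but that point violates 10x + 3y ≤ -14. Every candidate vertex is excluded by some other constraint, so the feasible region is empty.

infeasible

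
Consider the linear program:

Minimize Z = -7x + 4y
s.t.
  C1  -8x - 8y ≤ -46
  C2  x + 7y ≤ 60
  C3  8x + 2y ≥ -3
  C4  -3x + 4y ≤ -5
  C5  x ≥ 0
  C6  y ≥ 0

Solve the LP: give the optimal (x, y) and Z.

x = 60, y = 0, minimum Z = -420

Corner points and Z = -7x + 4y:
  (4, 7/4) → Z = -21
  (23/4, 0) → Z = -161/4
  (11, 7) → Z = -49
  (60, 0) → Z = -420

At the optimal vertex, x + 7y = 60 and y = 0.
Solving simultaneously gives x = 60, y = 0.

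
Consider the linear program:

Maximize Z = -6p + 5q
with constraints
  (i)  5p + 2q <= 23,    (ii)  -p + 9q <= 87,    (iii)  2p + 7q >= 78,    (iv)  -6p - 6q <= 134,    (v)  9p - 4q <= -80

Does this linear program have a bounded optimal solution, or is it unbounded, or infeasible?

The boundaries 5p + 2q = 23 and 9p - 4q = -80 meet at (-34/19, 607/38), but that point violates -p + 9q ≤ 87. Every candidate vertex is excluded by some other constraint, so the feasible region is empty.

infeasible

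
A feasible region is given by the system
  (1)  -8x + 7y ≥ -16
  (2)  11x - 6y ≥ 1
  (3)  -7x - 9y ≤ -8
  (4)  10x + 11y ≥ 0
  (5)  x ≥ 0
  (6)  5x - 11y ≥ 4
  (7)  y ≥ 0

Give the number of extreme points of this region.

4

Of the 21 pairwise boundary intersections, those satisfying every inequality are:
  (148/53, 48/53)
  (2, 0)
  (62/61, 6/61)
  (8/7, 0)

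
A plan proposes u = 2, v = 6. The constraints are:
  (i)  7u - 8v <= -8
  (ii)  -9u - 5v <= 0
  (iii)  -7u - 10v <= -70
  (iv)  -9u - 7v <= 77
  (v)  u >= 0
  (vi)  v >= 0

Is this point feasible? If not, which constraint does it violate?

(i): -34 ≤ -8 ✓
(ii): -48 ≤ 0 ✓
(iii): -74 ≤ -70 ✓
(iv): -60 ≤ 77 ✓
(v): 2 ≥ 0 ✓
(vi): 6 ≥ 0 ✓

feasible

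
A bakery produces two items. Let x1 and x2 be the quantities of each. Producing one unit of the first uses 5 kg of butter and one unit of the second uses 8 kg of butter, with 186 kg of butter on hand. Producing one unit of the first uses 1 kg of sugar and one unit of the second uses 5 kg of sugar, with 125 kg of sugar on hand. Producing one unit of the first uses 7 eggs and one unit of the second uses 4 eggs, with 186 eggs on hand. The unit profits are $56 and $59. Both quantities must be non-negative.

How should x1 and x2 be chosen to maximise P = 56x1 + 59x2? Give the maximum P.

x1 = 62/3, x2 = 31/3, maximum P = 1767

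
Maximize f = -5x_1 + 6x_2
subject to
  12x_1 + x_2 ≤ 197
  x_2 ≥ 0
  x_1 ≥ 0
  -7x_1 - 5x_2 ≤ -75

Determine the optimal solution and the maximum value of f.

Feasible corners and f = -5x_1 + 6x_2:
  (197/12, 0) → f = -985/12
  (0, 197) → f = 1182
  (75/7, 0) → f = -375/7
  (0, 15) → f = 90

The binding constraints are 12x_1 + x_2 = 197 and x_1 = 0.
Solving simultaneously gives x_1 = 0, x_2 = 197.

x_1 = 0, x_2 = 197, maximum f = 1182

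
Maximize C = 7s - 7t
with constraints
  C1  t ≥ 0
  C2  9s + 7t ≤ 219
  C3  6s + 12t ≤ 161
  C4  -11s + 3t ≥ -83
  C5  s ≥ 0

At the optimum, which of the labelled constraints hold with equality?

Corner points and C = 7s - 7t:
  (83/11, 0) → C = 581/11
  (0, 0) → C = 0
  (493/50, 1273/150) → C = 721/75
  (0, 161/12) → C = -1127/12

The maximum is at (83/11, 0). Substituting into each constraint, equality holds for C1 and C4; the remaining constraints have slack.

C1 and C4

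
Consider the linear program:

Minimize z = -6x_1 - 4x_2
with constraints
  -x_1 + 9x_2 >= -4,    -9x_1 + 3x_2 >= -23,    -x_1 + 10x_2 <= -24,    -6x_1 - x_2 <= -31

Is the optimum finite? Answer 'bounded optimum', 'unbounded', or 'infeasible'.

The boundaries -x_1 + 9x_2 = -4 and -x_1 + 10x_2 = -24 meet at (-176, -20), but that point violates -6x_1 - x_2 ≤ -31. Every candidate vertex is excluded by some other constraint, so the feasible region is empty.

infeasible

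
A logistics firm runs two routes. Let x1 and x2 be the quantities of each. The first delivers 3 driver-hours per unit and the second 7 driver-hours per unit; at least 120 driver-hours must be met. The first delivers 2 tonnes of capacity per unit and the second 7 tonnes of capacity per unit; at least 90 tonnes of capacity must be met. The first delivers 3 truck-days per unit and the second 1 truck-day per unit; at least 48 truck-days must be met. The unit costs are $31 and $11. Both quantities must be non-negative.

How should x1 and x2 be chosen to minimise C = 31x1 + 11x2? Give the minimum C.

x1 = 12, x2 = 12, minimum C = 504

Vertices and C = 31x1 + 11x2:
  (0, 48) → C = 528
  (45, 0) → C = 1395
  (30, 30/7) → C = 6840/7
  (12, 12) → C = 504
The feasible region is unbounded (it extends along (0, 1), (1, 0)), but C strictly increases along every unbounded feasible direction, so there is no improving ray and the minimum is attained at a vertex.

The optimum lies where 3x1 + 7x2 = 120 and 3x1 + x2 = 48.
Solving simultaneously gives x1 = 12, x2 = 12.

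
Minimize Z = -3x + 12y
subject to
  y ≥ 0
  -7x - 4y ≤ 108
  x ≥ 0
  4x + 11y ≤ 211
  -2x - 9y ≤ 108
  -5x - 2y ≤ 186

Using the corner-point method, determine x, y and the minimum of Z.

The optimum lies where y = 0 and 4x + 11y = 211.
Solving simultaneously gives x = 211/4, y = 0.

x = 211/4, y = 0, minimum Z = -633/4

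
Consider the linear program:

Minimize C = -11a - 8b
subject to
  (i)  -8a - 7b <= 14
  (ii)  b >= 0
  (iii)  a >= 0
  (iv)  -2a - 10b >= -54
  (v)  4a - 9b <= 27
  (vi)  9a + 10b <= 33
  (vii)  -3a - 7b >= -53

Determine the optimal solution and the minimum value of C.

Vertices and C = -11a - 8b:
  (0, 0) → C = 0
  (11/3, 0) → C = -121/3
  (0, 33/10) → C = -132/5

The binding constraints are b = 0 and 9a + 10b = 33.
Solving simultaneously gives a = 11/3, b = 0.

a = 11/3, b = 0, minimum C = -121/3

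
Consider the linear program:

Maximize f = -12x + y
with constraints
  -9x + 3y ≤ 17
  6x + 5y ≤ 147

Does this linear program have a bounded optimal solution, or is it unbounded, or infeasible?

From the feasible point (356/63, 475/21), moving in the direction (-3, -9) keeps every constraint satisfied while f increases without bound.

unbounded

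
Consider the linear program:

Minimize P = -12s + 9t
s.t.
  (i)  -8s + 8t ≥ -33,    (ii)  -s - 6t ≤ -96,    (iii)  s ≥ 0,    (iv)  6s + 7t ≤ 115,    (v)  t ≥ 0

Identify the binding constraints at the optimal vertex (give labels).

(ii) and (iv)

Extreme points and P = -12s + 9t:
  (0, 16) → P = 144
  (18/29, 461/29) → P = 3933/29
  (0, 115/7) → P = 1035/7

The minimum is at (18/29, 461/29). Substituting into each constraint, equality holds for (ii) and (iv); the remaining constraints have slack.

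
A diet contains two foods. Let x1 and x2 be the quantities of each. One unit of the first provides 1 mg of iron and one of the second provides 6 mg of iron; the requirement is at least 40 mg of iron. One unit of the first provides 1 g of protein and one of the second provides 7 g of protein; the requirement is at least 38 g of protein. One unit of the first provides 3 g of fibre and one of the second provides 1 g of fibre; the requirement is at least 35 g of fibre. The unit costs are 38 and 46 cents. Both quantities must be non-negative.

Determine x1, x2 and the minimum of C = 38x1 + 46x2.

x1 = 10, x2 = 5, minimum C = 610

The feasible region is unbounded (it extends along (0, 1), (1, 0)), but C strictly increases along every unbounded feasible direction, so there is no improving ray and the minimum is attained at a vertex.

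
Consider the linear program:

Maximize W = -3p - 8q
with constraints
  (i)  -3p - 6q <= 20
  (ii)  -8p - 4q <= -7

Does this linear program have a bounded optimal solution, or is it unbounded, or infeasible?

From the feasible point (61/18, -181/36), moving in the direction (6, -3) keeps every constraint satisfied while W increases without bound.

unbounded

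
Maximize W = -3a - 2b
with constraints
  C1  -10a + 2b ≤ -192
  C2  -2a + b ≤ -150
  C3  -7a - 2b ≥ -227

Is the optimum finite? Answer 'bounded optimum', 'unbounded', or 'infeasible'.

From the feasible point (-18, -186), moving in the direction (-2, -10) keeps every constraint satisfied while W increases without bound.

unbounded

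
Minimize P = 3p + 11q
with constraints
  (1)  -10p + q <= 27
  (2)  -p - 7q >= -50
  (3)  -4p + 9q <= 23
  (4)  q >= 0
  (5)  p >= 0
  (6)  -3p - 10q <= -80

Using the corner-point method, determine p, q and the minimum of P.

p = 80/3, q = 0, minimum P = 80

Extreme points and P = 3p + 11q:
  (289/37, 223/37) → P = 3320/37
  (50, 0) → P = 150
  (490/67, 389/67) → P = 5749/67
  (80/3, 0) → P = 80

At the optimal vertex, q = 0 and -3p - 10q = -80.
Solving simultaneously gives p = 80/3, q = 0.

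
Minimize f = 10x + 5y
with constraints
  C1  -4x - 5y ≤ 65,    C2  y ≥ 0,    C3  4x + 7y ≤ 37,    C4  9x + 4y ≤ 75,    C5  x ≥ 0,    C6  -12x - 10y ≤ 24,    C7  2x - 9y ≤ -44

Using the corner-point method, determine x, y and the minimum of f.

x = 0, y = 44/9, minimum f = 220/9

Extreme points and f = 10x + 5y:
  (0, 37/7) → f = 185/7
  (1/2, 5) → f = 30
  (0, 44/9) → f = 220/9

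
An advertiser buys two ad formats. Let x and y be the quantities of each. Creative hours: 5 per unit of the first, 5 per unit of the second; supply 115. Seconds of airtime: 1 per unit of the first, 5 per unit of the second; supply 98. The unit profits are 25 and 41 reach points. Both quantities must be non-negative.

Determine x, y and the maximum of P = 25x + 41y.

x = 17/4, y = 75/4, maximum P = 875

Corner points and P = 25x + 41y:
  (0, 0) → P = 0
  (0, 98/5) → P = 4018/5
  (23, 0) → P = 575
  (17/4, 75/4) → P = 875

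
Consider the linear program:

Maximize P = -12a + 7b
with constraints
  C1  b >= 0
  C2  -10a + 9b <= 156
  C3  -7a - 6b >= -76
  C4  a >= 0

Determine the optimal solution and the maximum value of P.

a = 0, b = 38/3, maximum P = 266/3

Vertices and P = -12a + 7b:
  (76/7, 0) → P = -912/7
  (0, 0) → P = 0
  (0, 38/3) → P = 266/3

The optimum lies where -7a - 6b = -76 and a = 0.
Solving simultaneously gives a = 0, b = 38/3.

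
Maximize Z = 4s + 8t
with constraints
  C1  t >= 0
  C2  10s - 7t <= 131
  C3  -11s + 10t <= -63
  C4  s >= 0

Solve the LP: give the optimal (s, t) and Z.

Vertices and Z = 4s + 8t:
  (131/10, 0) → Z = 262/5
  (63/11, 0) → Z = 252/11
  (869/23, 811/23) → Z = 9964/23

The optimum lies where 10s - 7t = 131 and -11s + 10t = -63.
Solving simultaneously gives s = 869/23, t = 811/23.

s = 869/23, t = 811/23, maximum Z = 9964/23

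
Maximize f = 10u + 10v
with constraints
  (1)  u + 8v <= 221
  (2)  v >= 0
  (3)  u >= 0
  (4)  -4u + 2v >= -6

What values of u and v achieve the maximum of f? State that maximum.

Feasible corners and f = 10u + 10v:
  (0, 221/8) → f = 1105/4
  (245/17, 439/17) → f = 6840/17
  (0, 0) → f = 0
  (3/2, 0) → f = 15

u = 245/17, v = 439/17, maximum f = 6840/17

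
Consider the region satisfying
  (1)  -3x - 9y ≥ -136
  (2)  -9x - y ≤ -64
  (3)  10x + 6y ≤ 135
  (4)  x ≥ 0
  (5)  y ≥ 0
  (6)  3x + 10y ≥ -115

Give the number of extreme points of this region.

3

Of the 15 pairwise boundary intersections, those satisfying every inequality are:
  (249/44, 575/44)
  (64/9, 0)
  (27/2, 0)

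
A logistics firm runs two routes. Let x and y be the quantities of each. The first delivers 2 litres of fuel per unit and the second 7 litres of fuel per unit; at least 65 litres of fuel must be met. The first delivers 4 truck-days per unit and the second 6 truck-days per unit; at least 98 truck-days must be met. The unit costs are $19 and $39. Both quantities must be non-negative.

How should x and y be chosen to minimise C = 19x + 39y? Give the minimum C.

Corner points and C = 19x + 39y:
  (0, 49/3) → C = 637
  (65/2, 0) → C = 1235/2
  (37/2, 4) → C = 1015/2
The feasible region is unbounded (it extends along (0, 1), (1, 0)), but C strictly increases along every unbounded feasible direction, so there is no improving ray and the minimum is attained at a vertex.

At the optimal vertex, 2x + 7y = 65 and 4x + 6y = 98.
Solving simultaneously gives x = 37/2, y = 4.

x = 37/2, y = 4, minimum C = 1015/2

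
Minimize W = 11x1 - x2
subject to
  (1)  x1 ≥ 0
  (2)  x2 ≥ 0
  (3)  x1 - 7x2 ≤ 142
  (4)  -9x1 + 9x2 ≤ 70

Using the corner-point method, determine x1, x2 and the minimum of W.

Vertices and W = 11x1 - x2:
  (0, 0) → W = 0
  (0, 70/9) → W = -70/9
  (142, 0) → W = 1562
The feasible region is unbounded (it extends along (7, 1), (1, 1)), but W strictly increases along every unbounded feasible direction, so there is no improving ray and the minimum is attained at a vertex.

The optimum lies where x1 = 0 and -9x1 + 9x2 = 70.
Solving simultaneously gives x1 = 0, x2 = 70/9.

x1 = 0, x2 = 70/9, minimum W = -70/9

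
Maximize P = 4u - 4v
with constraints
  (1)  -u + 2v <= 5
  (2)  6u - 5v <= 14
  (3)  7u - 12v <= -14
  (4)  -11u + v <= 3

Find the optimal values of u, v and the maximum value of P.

u = 238/37, v = 182/37, maximum P = 224/37

Extreme points and P = 4u - 4v:
  (53/7, 44/7) → P = 36/7
  (-1/21, 52/21) → P = -212/21
  (238/37, 182/37) → P = 224/37
  (-22/125, 133/125) → P = -124/25

The optimum lies where 6u - 5v = 14 and 7u - 12v = -14.
Solving simultaneously gives u = 238/37, v = 182/37.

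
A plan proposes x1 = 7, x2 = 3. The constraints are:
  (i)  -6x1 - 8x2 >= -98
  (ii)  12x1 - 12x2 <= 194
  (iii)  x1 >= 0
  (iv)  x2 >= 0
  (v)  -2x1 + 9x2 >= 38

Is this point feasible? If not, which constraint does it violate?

not feasible — violates (v)

Constraint (v): -2x1 + 9x2 = 13, which is not ≥ 38. All other constraints are satisfied.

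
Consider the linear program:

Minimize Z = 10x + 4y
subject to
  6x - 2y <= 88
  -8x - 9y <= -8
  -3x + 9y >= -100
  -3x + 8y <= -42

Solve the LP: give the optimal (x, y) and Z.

x = 34/7, y = -24/7, minimum Z = 244/7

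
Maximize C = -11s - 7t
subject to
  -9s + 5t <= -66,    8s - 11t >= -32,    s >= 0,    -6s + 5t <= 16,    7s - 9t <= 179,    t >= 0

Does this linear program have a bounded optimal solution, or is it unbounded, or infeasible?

bounded optimum

Extreme points and C = -11s - 7t:
  (886/59, 816/59) → C = -262
  (22/3, 0) → C = -242/3
  (2257/5, 1656/5) → C = -36419/5
  (179/7, 0) → C = -1969/7
The feasible region has finitely many vertices and no improving ray; the maximum is -242/3 at (22/3, 0).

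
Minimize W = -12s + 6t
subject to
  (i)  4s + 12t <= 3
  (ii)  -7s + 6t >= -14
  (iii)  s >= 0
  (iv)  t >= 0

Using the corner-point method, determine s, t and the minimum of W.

Extreme points and W = -12s + 6t:
  (0, 1/4) → W = 3/2
  (3/4, 0) → W = -9
  (0, 0) → W = 0

s = 3/4, t = 0, minimum W = -9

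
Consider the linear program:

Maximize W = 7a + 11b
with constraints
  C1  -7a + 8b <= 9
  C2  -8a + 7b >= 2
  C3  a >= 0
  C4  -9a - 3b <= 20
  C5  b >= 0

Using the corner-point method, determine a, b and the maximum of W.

Vertices and W = 7a + 11b:
  (47/15, 58/15) → W = 967/15
  (0, 9/8) → W = 99/8
  (0, 2/7) → W = 22/7

The binding constraints are -7a + 8b = 9 and -8a + 7b = 2.
Solving simultaneously gives a = 47/15, b = 58/15.

a = 47/15, b = 58/15, maximum W = 967/15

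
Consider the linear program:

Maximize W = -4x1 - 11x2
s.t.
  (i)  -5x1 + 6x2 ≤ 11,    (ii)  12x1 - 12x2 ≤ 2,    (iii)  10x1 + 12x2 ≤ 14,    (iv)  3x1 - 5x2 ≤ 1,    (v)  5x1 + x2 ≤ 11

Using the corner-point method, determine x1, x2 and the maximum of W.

Corner points and W = -4x1 - 11x2:
  (-2/5, 3/2) → W = -149/10
  (-61/7, -38/7) → W = 662/7
  (8/11, 37/66) → W = -599/66
  (-1/12, -1/4) → W = 37/12

x1 = -61/7, x2 = -38/7, maximum W = 662/7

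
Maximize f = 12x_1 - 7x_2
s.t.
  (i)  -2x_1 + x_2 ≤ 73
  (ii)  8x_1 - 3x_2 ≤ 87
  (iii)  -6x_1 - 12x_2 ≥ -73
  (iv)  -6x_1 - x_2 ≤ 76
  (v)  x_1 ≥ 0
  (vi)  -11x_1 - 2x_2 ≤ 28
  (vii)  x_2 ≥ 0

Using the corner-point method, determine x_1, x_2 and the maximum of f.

x_1 = 87/8, x_2 = 0, maximum f = 261/2

Feasible corners and f = 12x_1 - 7x_2:
  (421/38, 31/57) → f = 7361/57
  (87/8, 0) → f = 261/2
  (0, 73/12) → f = -511/12
  (0, 0) → f = 0

At the optimal vertex, 8x_1 - 3x_2 = 87 and x_2 = 0.
Solving simultaneously gives x_1 = 87/8, x_2 = 0.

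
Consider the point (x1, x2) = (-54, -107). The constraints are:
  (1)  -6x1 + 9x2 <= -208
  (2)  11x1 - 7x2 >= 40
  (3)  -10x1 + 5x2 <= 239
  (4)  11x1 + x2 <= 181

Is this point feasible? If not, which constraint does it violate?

(1): -639 ≤ -208 ✓
(2): 155 ≥ 40 ✓
(3): 5 ≤ 239 ✓
(4): -701 ≤ 181 ✓

feasible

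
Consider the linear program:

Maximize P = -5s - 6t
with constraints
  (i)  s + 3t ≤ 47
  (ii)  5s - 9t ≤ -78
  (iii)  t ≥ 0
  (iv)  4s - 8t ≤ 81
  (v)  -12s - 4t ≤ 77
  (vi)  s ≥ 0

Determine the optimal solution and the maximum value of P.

s = 0, t = 26/3, maximum P = -52

Extreme points and P = -5s - 6t:
  (63/8, 313/24) → P = -941/8
  (0, 47/3) → P = -94
  (0, 26/3) → P = -52

The optimum lies where 5s - 9t = -78 and s = 0.
Solving simultaneously gives s = 0, t = 26/3.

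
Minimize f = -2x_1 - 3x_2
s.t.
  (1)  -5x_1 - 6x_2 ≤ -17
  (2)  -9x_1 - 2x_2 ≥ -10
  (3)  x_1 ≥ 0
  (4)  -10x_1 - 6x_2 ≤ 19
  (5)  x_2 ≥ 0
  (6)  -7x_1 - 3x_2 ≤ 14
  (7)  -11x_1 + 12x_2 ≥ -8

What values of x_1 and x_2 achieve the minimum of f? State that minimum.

Extreme points and f = -2x_1 - 3x_2:
  (13/22, 103/44) → f = -361/44
  (0, 17/6) → f = -17/2
  (0, 5) → f = -15

The optimum lies where -9x_1 - 2x_2 = -10 and x_1 = 0.
Solving simultaneously gives x_1 = 0, x_2 = 5.

x_1 = 0, x_2 = 5, minimum f = -15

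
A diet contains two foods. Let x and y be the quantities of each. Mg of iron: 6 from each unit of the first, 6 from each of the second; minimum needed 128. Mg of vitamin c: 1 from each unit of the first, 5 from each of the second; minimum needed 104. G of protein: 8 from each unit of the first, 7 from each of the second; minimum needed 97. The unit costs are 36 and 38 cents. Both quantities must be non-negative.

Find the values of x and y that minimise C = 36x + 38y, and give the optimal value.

x = 2/3, y = 62/3, minimum C = 2428/3

Vertices and C = 36x + 38y:
  (0, 64/3) → C = 2432/3
  (104, 0) → C = 3744
  (2/3, 62/3) → C = 2428/3
The feasible region is unbounded (it extends along (0, 1), (1, 0)), but C strictly increases along every unbounded feasible direction, so there is no improving ray and the minimum is attained at a vertex.

The binding constraints are 6x + 6y = 128 and x + 5y = 104.
Solving simultaneously gives x = 2/3, y = 62/3.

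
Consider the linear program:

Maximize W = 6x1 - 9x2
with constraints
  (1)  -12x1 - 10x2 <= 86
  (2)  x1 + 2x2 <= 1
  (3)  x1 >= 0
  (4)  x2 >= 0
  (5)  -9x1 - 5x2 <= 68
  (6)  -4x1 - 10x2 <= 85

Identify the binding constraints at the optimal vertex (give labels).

Corner points and W = 6x1 - 9x2:
  (0, 1/2) → W = -9/2
  (1, 0) → W = 6
  (0, 0) → W = 0

The maximum is at (1, 0). Substituting into each constraint, equality holds for (2) and (4); the remaining constraints have slack.

(2) and (4)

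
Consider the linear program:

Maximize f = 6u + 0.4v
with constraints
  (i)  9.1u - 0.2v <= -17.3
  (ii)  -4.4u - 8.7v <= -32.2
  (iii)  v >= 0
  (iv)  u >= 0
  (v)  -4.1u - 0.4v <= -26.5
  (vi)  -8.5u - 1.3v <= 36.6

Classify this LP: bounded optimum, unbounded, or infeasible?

unbounded

From the feasible point (0, 86.5), moving in the direction (0, 1) keeps every constraint satisfied while f increases without bound.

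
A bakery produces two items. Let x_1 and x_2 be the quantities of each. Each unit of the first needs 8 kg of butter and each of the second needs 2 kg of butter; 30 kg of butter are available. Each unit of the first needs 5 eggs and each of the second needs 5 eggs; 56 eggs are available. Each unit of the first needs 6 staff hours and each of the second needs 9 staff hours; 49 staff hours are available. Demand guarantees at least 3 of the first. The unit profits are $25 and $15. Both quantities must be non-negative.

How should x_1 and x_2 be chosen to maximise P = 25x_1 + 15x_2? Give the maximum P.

Corner points and P = 25x_1 + 15x_2:
  (15/4, 0) → P = 375/4
  (3, 0) → P = 75
  (3, 3) → P = 120

The optimum lies where 8x_1 + 2x_2 = 30 and x_1 = 3.
Solving simultaneously gives x_1 = 3, x_2 = 3.

x_1 = 3, x_2 = 3, maximum P = 120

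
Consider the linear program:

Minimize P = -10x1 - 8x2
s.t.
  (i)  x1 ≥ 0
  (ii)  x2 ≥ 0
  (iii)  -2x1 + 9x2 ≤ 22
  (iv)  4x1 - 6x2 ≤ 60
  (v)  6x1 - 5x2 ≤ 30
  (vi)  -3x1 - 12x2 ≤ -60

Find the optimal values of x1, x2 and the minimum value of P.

Feasible corners and P = -10x1 - 8x2:
  (95/11, 48/11) → P = -1334/11
  (92/17, 62/17) → P = -1416/17
  (220/29, 90/29) → P = -2920/29

At the optimal vertex, -2x1 + 9x2 = 22 and 6x1 - 5x2 = 30.
Solving simultaneously gives x1 = 95/11, x2 = 48/11.

x1 = 95/11, x2 = 48/11, minimum P = -1334/11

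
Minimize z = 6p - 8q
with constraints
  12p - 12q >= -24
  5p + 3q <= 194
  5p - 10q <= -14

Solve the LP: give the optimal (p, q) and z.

p = 47/2, q = 51/2, minimum z = -63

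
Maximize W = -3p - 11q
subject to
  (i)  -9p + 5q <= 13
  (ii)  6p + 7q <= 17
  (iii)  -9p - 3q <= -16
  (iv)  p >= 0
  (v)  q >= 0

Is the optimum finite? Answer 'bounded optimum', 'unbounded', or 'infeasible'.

bounded optimum

Extreme points and W = -3p - 11q:
  (61/45, 19/15) → W = -18
  (17/6, 0) → W = -17/2
  (16/9, 0) → W = -16/3
The feasible region has finitely many vertices and no improving ray; the maximum is -16/3 at (16/9, 0).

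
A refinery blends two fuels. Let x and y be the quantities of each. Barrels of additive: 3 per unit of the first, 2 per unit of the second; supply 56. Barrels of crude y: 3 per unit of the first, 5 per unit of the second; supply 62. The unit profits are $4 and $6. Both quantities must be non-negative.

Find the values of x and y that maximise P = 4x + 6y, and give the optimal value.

x = 52/3, y = 2, maximum P = 244/3

Corner points and P = 4x + 6y:
  (0, 0) → P = 0
  (0, 62/5) → P = 372/5
  (56/3, 0) → P = 224/3
  (52/3, 2) → P = 244/3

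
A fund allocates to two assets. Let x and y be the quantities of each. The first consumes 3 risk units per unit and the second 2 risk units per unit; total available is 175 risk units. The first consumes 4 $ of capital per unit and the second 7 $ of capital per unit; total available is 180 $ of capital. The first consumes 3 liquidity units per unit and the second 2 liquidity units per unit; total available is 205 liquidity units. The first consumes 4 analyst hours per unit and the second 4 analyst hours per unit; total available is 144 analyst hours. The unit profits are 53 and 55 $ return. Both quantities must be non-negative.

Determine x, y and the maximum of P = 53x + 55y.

x = 24, y = 12, maximum P = 1932

At the optimal vertex, 4x + 7y = 180 and 4x + 4y = 144.
Solving simultaneously gives x = 24, y = 12.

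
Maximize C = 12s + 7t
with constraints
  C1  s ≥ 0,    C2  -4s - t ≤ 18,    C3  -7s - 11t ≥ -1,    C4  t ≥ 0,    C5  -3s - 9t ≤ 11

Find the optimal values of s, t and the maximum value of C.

s = 1/7, t = 0, maximum C = 12/7

Corner points and C = 12s + 7t:
  (0, 1/11) → C = 7/11
  (0, 0) → C = 0
  (1/7, 0) → C = 12/7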